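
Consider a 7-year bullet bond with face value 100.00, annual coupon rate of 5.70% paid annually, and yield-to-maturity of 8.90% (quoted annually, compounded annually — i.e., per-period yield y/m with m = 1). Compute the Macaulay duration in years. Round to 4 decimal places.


Coupon per period c = face * coupon_rate / m = 5.700000
Periods per year m = 1; per-period yield y/m = 0.089000
Number of cashflows N = 7
Cashflows (t years, CF_t, discount factor 1/(1+y/m)^(m*t), PV):
  t = 1.0000: CF_t = 5.700000, DF = 0.918274, PV = 5.234160
  t = 2.0000: CF_t = 5.700000, DF = 0.843226, PV = 4.806391
  t = 3.0000: CF_t = 5.700000, DF = 0.774313, PV = 4.413582
  t = 4.0000: CF_t = 5.700000, DF = 0.711031, PV = 4.052876
  t = 5.0000: CF_t = 5.700000, DF = 0.652921, PV = 3.721649
  t = 6.0000: CF_t = 5.700000, DF = 0.599560, PV = 3.417493
  t = 7.0000: CF_t = 105.700000, DF = 0.550560, PV = 58.194217
Price P = sum_t PV_t = 83.840368
Macaulay numerator sum_t t * PV_t:
  t * PV_t at t = 1.0000: 5.234160
  t * PV_t at t = 2.0000: 9.612782
  t * PV_t at t = 3.0000: 13.240747
  t * PV_t at t = 4.0000: 16.211505
  t * PV_t at t = 5.0000: 18.608247
  t * PV_t at t = 6.0000: 20.504955
  t * PV_t at t = 7.0000: 407.359519
Macaulay duration D = (sum_t t * PV_t) / P = 490.771914 / 83.840368 = 5.853647

Answer: Macaulay duration = 5.8536 years


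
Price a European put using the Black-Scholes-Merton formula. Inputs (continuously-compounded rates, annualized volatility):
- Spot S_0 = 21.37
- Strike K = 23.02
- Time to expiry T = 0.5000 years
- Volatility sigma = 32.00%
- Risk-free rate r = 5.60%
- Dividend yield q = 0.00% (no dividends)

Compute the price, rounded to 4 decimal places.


d1 = (ln(S/K) + (r - q + 0.5*sigma^2) * T) / (sigma * sqrt(T)) = -0.09181487
d2 = d1 - sigma * sqrt(T) = -0.31808904
exp(-rT) = 0.97238837; exp(-qT) = 1.00000000
P = K * exp(-rT) * N(-d2) - S_0 * exp(-qT) * N(-d1)
N(-d1) = 0.53657744; N(-d2) = 0.62479130
P = 23.0200 * 0.97238837 * 0.62479130 - 21.3700 * 1.00000000 * 0.53657744 = 2.5189

Answer: Price = 2.5189


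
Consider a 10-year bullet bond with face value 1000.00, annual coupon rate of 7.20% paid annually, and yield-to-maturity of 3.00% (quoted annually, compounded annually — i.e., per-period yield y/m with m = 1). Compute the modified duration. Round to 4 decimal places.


Answer: Modified duration = 7.6263

Derivation:
Coupon per period c = face * coupon_rate / m = 72.000000
Periods per year m = 1; per-period yield y/m = 0.030000
Number of cashflows N = 10
Cashflows (t years, CF_t, discount factor 1/(1+y/m)^(m*t), PV):
  t = 1.0000: CF_t = 72.000000, DF = 0.970874, PV = 69.902913
  t = 2.0000: CF_t = 72.000000, DF = 0.942596, PV = 67.866905
  t = 3.0000: CF_t = 72.000000, DF = 0.915142, PV = 65.890199
  t = 4.0000: CF_t = 72.000000, DF = 0.888487, PV = 63.971067
  t = 5.0000: CF_t = 72.000000, DF = 0.862609, PV = 62.107832
  t = 6.0000: CF_t = 72.000000, DF = 0.837484, PV = 60.298866
  t = 7.0000: CF_t = 72.000000, DF = 0.813092, PV = 58.542589
  t = 8.0000: CF_t = 72.000000, DF = 0.789409, PV = 56.837465
  t = 9.0000: CF_t = 72.000000, DF = 0.766417, PV = 55.182005
  t = 10.0000: CF_t = 1072.000000, DF = 0.744094, PV = 797.668677
Price P = sum_t PV_t = 1358.268519
First compute Macaulay numerator sum_t t * PV_t:
  t * PV_t at t = 1.0000: 69.902913
  t * PV_t at t = 2.0000: 135.733811
  t * PV_t at t = 3.0000: 197.670598
  t * PV_t at t = 4.0000: 255.884270
  t * PV_t at t = 5.0000: 310.539162
  t * PV_t at t = 6.0000: 361.793199
  t * PV_t at t = 7.0000: 409.798122
  t * PV_t at t = 8.0000: 454.699719
  t * PV_t at t = 9.0000: 496.638043
  t * PV_t at t = 10.0000: 7976.686768
Macaulay duration D = 10669.346604 / 1358.268519 = 7.855109
Modified duration = D / (1 + y/m) = 7.855109 / (1 + 0.030000) = 7.626319


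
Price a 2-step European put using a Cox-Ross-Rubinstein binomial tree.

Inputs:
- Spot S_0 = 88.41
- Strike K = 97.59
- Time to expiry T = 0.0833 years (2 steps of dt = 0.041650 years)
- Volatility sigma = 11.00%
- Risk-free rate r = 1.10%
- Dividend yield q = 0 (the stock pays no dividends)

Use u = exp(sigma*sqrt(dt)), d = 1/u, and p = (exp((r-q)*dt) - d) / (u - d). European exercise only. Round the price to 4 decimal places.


dt = T/N = 0.041650
u = exp(sigma*sqrt(dt)) = 1.022703; d = 1/u = 0.977801
p = (exp((r-q)*dt) - d) / (u - d) = 0.504594
Discount per step: exp(-r*dt) = 0.999542
Stock lattice S(k, i) with i counting down-moves:
  k=0: S(0,0) = 88.4100
  k=1: S(1,0) = 90.4172; S(1,1) = 86.4474
  k=2: S(2,0) = 92.4699; S(2,1) = 88.4100; S(2,2) = 84.5283
Terminal payoffs V(N, i) = max(K - S_T, 0):
  V(2,0) = 5.120079; V(2,1) = 9.180000; V(2,2) = 13.061669
Backward induction: V(k, i) = exp(-r*dt) * [p * V(k+1, i) + (1-p) * V(k+1, i+1)].
  V(1,0) = exp(-r*dt) * [p*5.120079 + (1-p)*9.180000] = 7.128123
  V(1,1) = exp(-r*dt) * [p*9.180000 + (1-p)*13.061669] = 11.097918
  V(0,0) = exp(-r*dt) * [p*7.128123 + (1-p)*11.097918] = 9.090619

Answer: Price = V(0,0) = 9.0906


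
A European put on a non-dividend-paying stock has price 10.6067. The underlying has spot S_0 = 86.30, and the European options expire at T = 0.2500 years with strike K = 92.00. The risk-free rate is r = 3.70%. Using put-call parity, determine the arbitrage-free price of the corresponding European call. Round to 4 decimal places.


Put-call parity: C - P = S_0 * exp(-qT) - K * exp(-rT).
S_0 * exp(-qT) = 86.3000 * 1.00000000 = 86.30000000
K * exp(-rT) = 92.0000 * 0.99079265 = 91.15292377
C = P + S*exp(-qT) - K*exp(-rT)
C = 10.6067 + 86.30000000 - 91.15292377 = 5.7538

Answer: Call price = 5.7538


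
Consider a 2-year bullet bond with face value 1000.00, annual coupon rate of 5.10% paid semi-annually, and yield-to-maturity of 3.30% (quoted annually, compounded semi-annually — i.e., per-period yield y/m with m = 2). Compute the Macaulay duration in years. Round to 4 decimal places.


Answer: Macaulay duration = 1.9280 years

Derivation:
Coupon per period c = face * coupon_rate / m = 25.500000
Periods per year m = 2; per-period yield y/m = 0.016500
Number of cashflows N = 4
Cashflows (t years, CF_t, discount factor 1/(1+y/m)^(m*t), PV):
  t = 0.5000: CF_t = 25.500000, DF = 0.983768, PV = 25.086080
  t = 1.0000: CF_t = 25.500000, DF = 0.967799, PV = 24.678878
  t = 1.5000: CF_t = 25.500000, DF = 0.952090, PV = 24.278286
  t = 2.0000: CF_t = 1025.500000, DF = 0.936635, PV = 960.519382
Price P = sum_t PV_t = 1034.562626
Macaulay numerator sum_t t * PV_t:
  t * PV_t at t = 0.5000: 12.543040
  t * PV_t at t = 1.0000: 24.678878
  t * PV_t at t = 1.5000: 36.417430
  t * PV_t at t = 2.0000: 1921.038764
Macaulay duration D = (sum_t t * PV_t) / P = 1994.678112 / 1034.562626 = 1.928040


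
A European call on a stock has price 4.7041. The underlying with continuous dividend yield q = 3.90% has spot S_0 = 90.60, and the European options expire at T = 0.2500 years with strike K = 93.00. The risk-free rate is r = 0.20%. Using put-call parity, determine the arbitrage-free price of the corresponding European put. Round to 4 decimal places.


Answer: Put price = 7.9367

Derivation:
Put-call parity: C - P = S_0 * exp(-qT) - K * exp(-rT).
S_0 * exp(-qT) = 90.6000 * 0.99029738 = 89.72094237
K * exp(-rT) = 93.0000 * 0.99950012 = 92.95351162
P = C - S*exp(-qT) + K*exp(-rT)
P = 4.7041 - 89.72094237 + 92.95351162 = 7.9367


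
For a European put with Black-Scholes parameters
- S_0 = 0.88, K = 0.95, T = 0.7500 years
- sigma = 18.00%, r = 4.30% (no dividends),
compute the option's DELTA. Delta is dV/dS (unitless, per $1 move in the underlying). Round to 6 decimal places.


d1 = -0.2061786909; d2 = -0.3620632636
phi(d1) = 0.3905523111; exp(-qT) = 1.0000000000; exp(-rT) = 0.9682644857
N(-d1) = 0.5816743338
Delta = -exp(-qT) * N(-d1) = -1.0000000000 * 0.5816743338 = -0.581674

Answer: Delta = -0.581674


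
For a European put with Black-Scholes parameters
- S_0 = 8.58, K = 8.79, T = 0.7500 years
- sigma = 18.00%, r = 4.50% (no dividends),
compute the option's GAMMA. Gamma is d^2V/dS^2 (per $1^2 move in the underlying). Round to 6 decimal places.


d1 = 0.1393287445; d2 = -0.0165558282
phi(d1) = 0.3950887789; exp(-qT) = 1.0000000000; exp(-rT) = 0.9668131777
Gamma = exp(-qT) * phi(d1) / (S * sigma * sqrt(T)) = 1.0000000000 * 0.3950887789 / (8.5800 * 0.1800 * 0.8660254038) = 0.295396

Answer: Gamma = 0.295396


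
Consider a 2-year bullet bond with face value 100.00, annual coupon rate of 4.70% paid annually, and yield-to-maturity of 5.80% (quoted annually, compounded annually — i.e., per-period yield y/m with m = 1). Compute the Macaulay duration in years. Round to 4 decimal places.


Answer: Macaulay duration = 1.9547 years

Derivation:
Coupon per period c = face * coupon_rate / m = 4.700000
Periods per year m = 1; per-period yield y/m = 0.058000
Number of cashflows N = 2
Cashflows (t years, CF_t, discount factor 1/(1+y/m)^(m*t), PV):
  t = 1.0000: CF_t = 4.700000, DF = 0.945180, PV = 4.442344
  t = 2.0000: CF_t = 104.700000, DF = 0.893364, PV = 93.535258
Price P = sum_t PV_t = 97.977602
Macaulay numerator sum_t t * PV_t:
  t * PV_t at t = 1.0000: 4.442344
  t * PV_t at t = 2.0000: 187.070515
Macaulay duration D = (sum_t t * PV_t) / P = 191.512859 / 97.977602 = 1.954660


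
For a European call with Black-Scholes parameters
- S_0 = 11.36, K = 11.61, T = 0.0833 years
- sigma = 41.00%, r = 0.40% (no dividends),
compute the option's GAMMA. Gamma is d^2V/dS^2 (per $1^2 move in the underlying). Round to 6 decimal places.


Answer: Gamma = 0.294574

Derivation:
d1 = -0.1219761299; d2 = -0.2403092614
phi(d1) = 0.3959855250; exp(-qT) = 1.0000000000; exp(-rT) = 0.9996668555
Gamma = exp(-qT) * phi(d1) / (S * sigma * sqrt(T)) = 1.0000000000 * 0.3959855250 / (11.3600 * 0.4100 * 0.2886173938) = 0.294574


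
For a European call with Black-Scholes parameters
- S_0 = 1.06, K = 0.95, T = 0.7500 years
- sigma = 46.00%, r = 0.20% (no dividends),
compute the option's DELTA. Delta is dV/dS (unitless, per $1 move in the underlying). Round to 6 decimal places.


Answer: Delta = 0.683666

Derivation:
d1 = 0.4779762451; d2 = 0.0796045594
phi(d1) = 0.3558773327; exp(-qT) = 1.0000000000; exp(-rT) = 0.9985011244
N(d1) = 0.6836664437
Delta = exp(-qT) * N(d1) = 1.0000000000 * 0.6836664437 = 0.683666


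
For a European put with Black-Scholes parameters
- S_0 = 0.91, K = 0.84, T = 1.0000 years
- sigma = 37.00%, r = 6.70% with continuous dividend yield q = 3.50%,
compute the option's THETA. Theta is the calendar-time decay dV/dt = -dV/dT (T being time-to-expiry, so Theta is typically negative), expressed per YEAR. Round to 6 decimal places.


Answer: Theta = -0.043350

Derivation:
d1 = 0.4878181288; d2 = 0.1178181288
phi(d1) = 0.3541899965; exp(-qT) = 0.9656054163; exp(-rT) = 0.9351952013
Theta = -S*exp(-qT)*phi(d1)*sigma/(2*sqrt(T)) + r*K*exp(-rT)*N(-d2) - q*S*exp(-qT)*N(-d1)
N(-d1) = 0.3128393346; N(-d2) = 0.4531058824; sqrt(T) = 1.0000000000
Term 1 = -0.9100 * 0.9656054163 * 0.3541899965 * 0.3700 / (2 * 1.0000000000) = -0.0575770096
Term 2 = 0.0670 * 0.8400 * 0.9351952013 * 0.4531058824 = 0.0238482249
Term 3 = -0.0350 * 0.9100 * 0.9656054163 * 0.3128393346 = -0.0096212275
Theta = -0.0575770096 + (0.0238482249) + (-0.0096212275) = -0.043350


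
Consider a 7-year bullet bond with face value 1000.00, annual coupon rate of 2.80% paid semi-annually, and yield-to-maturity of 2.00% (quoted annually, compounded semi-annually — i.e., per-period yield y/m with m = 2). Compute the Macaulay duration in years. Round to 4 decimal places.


Coupon per period c = face * coupon_rate / m = 14.000000
Periods per year m = 2; per-period yield y/m = 0.010000
Number of cashflows N = 14
Cashflows (t years, CF_t, discount factor 1/(1+y/m)^(m*t), PV):
  t = 0.5000: CF_t = 14.000000, DF = 0.990099, PV = 13.861386
  t = 1.0000: CF_t = 14.000000, DF = 0.980296, PV = 13.724145
  t = 1.5000: CF_t = 14.000000, DF = 0.970590, PV = 13.588262
  t = 2.0000: CF_t = 14.000000, DF = 0.960980, PV = 13.453725
  t = 2.5000: CF_t = 14.000000, DF = 0.951466, PV = 13.320520
  t = 3.0000: CF_t = 14.000000, DF = 0.942045, PV = 13.188633
  t = 3.5000: CF_t = 14.000000, DF = 0.932718, PV = 13.058053
  t = 4.0000: CF_t = 14.000000, DF = 0.923483, PV = 12.928765
  t = 4.5000: CF_t = 14.000000, DF = 0.914340, PV = 12.800758
  t = 5.0000: CF_t = 14.000000, DF = 0.905287, PV = 12.674017
  t = 5.5000: CF_t = 14.000000, DF = 0.896324, PV = 12.548532
  t = 6.0000: CF_t = 14.000000, DF = 0.887449, PV = 12.424289
  t = 6.5000: CF_t = 14.000000, DF = 0.878663, PV = 12.301276
  t = 7.0000: CF_t = 1014.000000, DF = 0.869963, PV = 882.142451
Price P = sum_t PV_t = 1052.014812
Macaulay numerator sum_t t * PV_t:
  t * PV_t at t = 0.5000: 6.930693
  t * PV_t at t = 1.0000: 13.724145
  t * PV_t at t = 1.5000: 20.382393
  t * PV_t at t = 2.0000: 26.907450
  t * PV_t at t = 2.5000: 33.301299
  t * PV_t at t = 3.0000: 39.565900
  t * PV_t at t = 3.5000: 45.703185
  t * PV_t at t = 4.0000: 51.715060
  t * PV_t at t = 4.5000: 57.603409
  t * PV_t at t = 5.0000: 63.370087
  t * PV_t at t = 5.5000: 69.016926
  t * PV_t at t = 6.0000: 74.545735
  t * PV_t at t = 6.5000: 79.958297
  t * PV_t at t = 7.0000: 6174.997158
Macaulay duration D = (sum_t t * PV_t) / P = 6757.721736 / 1052.014812 = 6.423599

Answer: Macaulay duration = 6.4236 years


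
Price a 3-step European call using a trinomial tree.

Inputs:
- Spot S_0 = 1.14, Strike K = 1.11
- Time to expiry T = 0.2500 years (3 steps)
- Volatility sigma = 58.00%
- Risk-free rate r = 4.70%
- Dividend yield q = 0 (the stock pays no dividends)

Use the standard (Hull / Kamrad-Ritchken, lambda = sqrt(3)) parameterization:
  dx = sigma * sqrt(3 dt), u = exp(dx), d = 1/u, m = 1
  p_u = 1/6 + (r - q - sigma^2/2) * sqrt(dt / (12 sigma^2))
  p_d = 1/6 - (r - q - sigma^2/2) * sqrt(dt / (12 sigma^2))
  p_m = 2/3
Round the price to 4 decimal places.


Answer: Price = V(0,0) = 0.1445

Derivation:
dt = T/N = 0.083333; dx = sigma*sqrt(3*dt) = 0.290000
u = exp(dx) = 1.336427; d = 1/u = 0.748264
p_u = 0.149253, p_m = 0.666667, p_d = 0.184080
Discount per step: exp(-r*dt) = 0.996091
Stock lattice S(k, j) with j the centered position index:
  k=0: S(0,+0) = 1.1400
  k=1: S(1,-1) = 0.8530; S(1,+0) = 1.1400; S(1,+1) = 1.5235
  k=2: S(2,-2) = 0.6383; S(2,-1) = 0.8530; S(2,+0) = 1.1400; S(2,+1) = 1.5235; S(2,+2) = 2.0361
  k=3: S(3,-3) = 0.4776; S(3,-2) = 0.6383; S(3,-1) = 0.8530; S(3,+0) = 1.1400; S(3,+1) = 1.5235; S(3,+2) = 2.0361; S(3,+3) = 2.7211
Terminal payoffs V(N, j) = max(S_T - K, 0):
  V(3,-3) = 0.000000; V(3,-2) = 0.000000; V(3,-1) = 0.000000; V(3,+0) = 0.030000; V(3,+1) = 0.413527; V(3,+2) = 0.926084; V(3,+3) = 1.611078
Backward induction: V(k, j) = exp(-r*dt) * [p_u * V(k+1, j+1) + p_m * V(k+1, j) + p_d * V(k+1, j-1)]
  V(2,-2) = exp(-r*dt) * [p_u*0.000000 + p_m*0.000000 + p_d*0.000000] = 0.000000
  V(2,-1) = exp(-r*dt) * [p_u*0.030000 + p_m*0.000000 + p_d*0.000000] = 0.004460
  V(2,+0) = exp(-r*dt) * [p_u*0.413527 + p_m*0.030000 + p_d*0.000000] = 0.081401
  V(2,+1) = exp(-r*dt) * [p_u*0.926084 + p_m*0.413527 + p_d*0.030000] = 0.417788
  V(2,+2) = exp(-r*dt) * [p_u*1.611078 + p_m*0.926084 + p_d*0.413527] = 0.930319
  V(1,-1) = exp(-r*dt) * [p_u*0.081401 + p_m*0.004460 + p_d*0.000000] = 0.015064
  V(1,+0) = exp(-r*dt) * [p_u*0.417788 + p_m*0.081401 + p_d*0.004460] = 0.116985
  V(1,+1) = exp(-r*dt) * [p_u*0.930319 + p_m*0.417788 + p_d*0.081401] = 0.430673
  V(0,+0) = exp(-r*dt) * [p_u*0.430673 + p_m*0.116985 + p_d*0.015064] = 0.144475


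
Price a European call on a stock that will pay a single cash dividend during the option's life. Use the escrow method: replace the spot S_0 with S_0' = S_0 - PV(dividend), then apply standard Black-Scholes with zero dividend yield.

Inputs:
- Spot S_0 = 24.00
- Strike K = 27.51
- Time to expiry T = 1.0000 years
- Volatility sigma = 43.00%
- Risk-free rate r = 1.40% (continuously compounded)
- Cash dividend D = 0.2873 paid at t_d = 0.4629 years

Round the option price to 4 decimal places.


Answer: Price = 2.8273

Derivation:
PV(D) = D * exp(-r * t_d) = 0.2873 * 0.99354035 = 0.28544414
S_0' = S_0 - PV(D) = 24.0000 - 0.28544414 = 23.71455586
d1 = (ln(S_0'/K) + (r + sigma^2/2)*T) / (sigma*sqrt(T)) = -0.09769894
d2 = d1 - sigma*sqrt(T) = -0.52769894
exp(-rT) = 0.98609754
N(d1) = 0.46108568; N(d2) = 0.29885415
C = S_0' * N(d1) - K * exp(-rT) * N(d2) = 23.71455586 * 0.46108568 - 27.5100 * 0.98609754 * 0.29885415 = 2.8273


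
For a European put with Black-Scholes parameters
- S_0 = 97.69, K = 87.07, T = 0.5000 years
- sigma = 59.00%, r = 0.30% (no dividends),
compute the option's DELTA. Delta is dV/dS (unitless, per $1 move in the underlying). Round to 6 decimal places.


Answer: Delta = -0.312757

Derivation:
d1 = 0.4880518283; d2 = 0.0708588274
phi(d1) = 0.3541496105; exp(-qT) = 1.0000000000; exp(-rT) = 0.9985011244
N(-d1) = 0.3127565653
Delta = -exp(-qT) * N(-d1) = -1.0000000000 * 0.3127565653 = -0.312757


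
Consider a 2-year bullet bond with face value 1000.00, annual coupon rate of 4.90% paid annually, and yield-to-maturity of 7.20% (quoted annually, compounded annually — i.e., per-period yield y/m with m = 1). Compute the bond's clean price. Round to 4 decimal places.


Coupon per period c = face * coupon_rate / m = 49.000000
Periods per year m = 1; per-period yield y/m = 0.072000
Number of cashflows N = 2
Cashflows (t years, CF_t, discount factor 1/(1+y/m)^(m*t), PV):
  t = 1.0000: CF_t = 49.000000, DF = 0.932836, PV = 45.708955
  t = 2.0000: CF_t = 1049.000000, DF = 0.870183, PV = 912.821620
Price P = sum_t PV_t = 958.530575

Answer: Price = 958.5306


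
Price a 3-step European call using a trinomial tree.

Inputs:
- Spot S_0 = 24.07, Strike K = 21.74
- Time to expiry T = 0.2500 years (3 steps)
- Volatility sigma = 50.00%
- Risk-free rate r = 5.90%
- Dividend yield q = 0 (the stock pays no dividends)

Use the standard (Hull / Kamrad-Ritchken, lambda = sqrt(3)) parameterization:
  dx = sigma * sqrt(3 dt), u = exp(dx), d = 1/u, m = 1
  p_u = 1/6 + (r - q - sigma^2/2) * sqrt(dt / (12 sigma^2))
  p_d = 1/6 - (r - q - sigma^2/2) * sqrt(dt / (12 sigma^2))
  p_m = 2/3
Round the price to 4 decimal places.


dt = T/N = 0.083333; dx = sigma*sqrt(3*dt) = 0.250000
u = exp(dx) = 1.284025; d = 1/u = 0.778801
p_u = 0.155667, p_m = 0.666667, p_d = 0.177667
Discount per step: exp(-r*dt) = 0.995095
Stock lattice S(k, j) with j the centered position index:
  k=0: S(0,+0) = 24.0700
  k=1: S(1,-1) = 18.7457; S(1,+0) = 24.0700; S(1,+1) = 30.9065
  k=2: S(2,-2) = 14.5992; S(2,-1) = 18.7457; S(2,+0) = 24.0700; S(2,+1) = 30.9065; S(2,+2) = 39.6847
  k=3: S(3,-3) = 11.3699; S(3,-2) = 14.5992; S(3,-1) = 18.7457; S(3,+0) = 24.0700; S(3,+1) = 30.9065; S(3,+2) = 39.6847; S(3,+3) = 50.9562
Terminal payoffs V(N, j) = max(S_T - K, 0):
  V(3,-3) = 0.000000; V(3,-2) = 0.000000; V(3,-1) = 0.000000; V(3,+0) = 2.330000; V(3,+1) = 9.166492; V(3,+2) = 17.944721; V(3,+3) = 29.216190
Backward induction: V(k, j) = exp(-r*dt) * [p_u * V(k+1, j+1) + p_m * V(k+1, j) + p_d * V(k+1, j-1)]
  V(2,-2) = exp(-r*dt) * [p_u*0.000000 + p_m*0.000000 + p_d*0.000000] = 0.000000
  V(2,-1) = exp(-r*dt) * [p_u*2.330000 + p_m*0.000000 + p_d*0.000000] = 0.360924
  V(2,+0) = exp(-r*dt) * [p_u*9.166492 + p_m*2.330000 + p_d*0.000000] = 2.965634
  V(2,+1) = exp(-r*dt) * [p_u*17.944721 + p_m*9.166492 + p_d*2.330000] = 9.272650
  V(2,+2) = exp(-r*dt) * [p_u*29.216190 + p_m*17.944721 + p_d*9.166492] = 18.050746
  V(1,-1) = exp(-r*dt) * [p_u*2.965634 + p_m*0.360924 + p_d*0.000000] = 0.698822
  V(1,+0) = exp(-r*dt) * [p_u*9.272650 + p_m*2.965634 + p_d*0.360924] = 3.467565
  V(1,+1) = exp(-r*dt) * [p_u*18.050746 + p_m*9.272650 + p_d*2.965634] = 9.471876
  V(0,+0) = exp(-r*dt) * [p_u*9.471876 + p_m*3.467565 + p_d*0.698822] = 3.891144

Answer: Price = V(0,0) = 3.8911


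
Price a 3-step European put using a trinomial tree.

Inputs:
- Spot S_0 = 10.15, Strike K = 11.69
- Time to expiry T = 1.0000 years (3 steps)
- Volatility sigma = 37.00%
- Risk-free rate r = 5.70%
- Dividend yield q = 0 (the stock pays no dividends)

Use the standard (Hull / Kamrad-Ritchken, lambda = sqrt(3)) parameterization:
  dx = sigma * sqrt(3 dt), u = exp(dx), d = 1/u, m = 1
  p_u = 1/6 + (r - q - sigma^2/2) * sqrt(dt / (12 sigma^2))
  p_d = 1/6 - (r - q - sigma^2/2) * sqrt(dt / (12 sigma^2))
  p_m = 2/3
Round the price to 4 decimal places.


dt = T/N = 0.333333; dx = sigma*sqrt(3*dt) = 0.370000
u = exp(dx) = 1.447735; d = 1/u = 0.690734
p_u = 0.161509, p_m = 0.666667, p_d = 0.171824
Discount per step: exp(-r*dt) = 0.981179
Stock lattice S(k, j) with j the centered position index:
  k=0: S(0,+0) = 10.1500
  k=1: S(1,-1) = 7.0110; S(1,+0) = 10.1500; S(1,+1) = 14.6945
  k=2: S(2,-2) = 4.8427; S(2,-1) = 7.0110; S(2,+0) = 10.1500; S(2,+1) = 14.6945; S(2,+2) = 21.2737
  k=3: S(3,-3) = 3.3450; S(3,-2) = 4.8427; S(3,-1) = 7.0110; S(3,+0) = 10.1500; S(3,+1) = 14.6945; S(3,+2) = 21.2737; S(3,+3) = 30.7987
Terminal payoffs V(N, j) = max(K - S_T, 0):
  V(3,-3) = 8.344977; V(3,-2) = 6.847294; V(3,-1) = 4.679047; V(3,+0) = 1.540000; V(3,+1) = 0.000000; V(3,+2) = 0.000000; V(3,+3) = 0.000000
Backward induction: V(k, j) = exp(-r*dt) * [p_u * V(k+1, j+1) + p_m * V(k+1, j) + p_d * V(k+1, j-1)]
  V(2,-2) = exp(-r*dt) * [p_u*4.679047 + p_m*6.847294 + p_d*8.344977] = 6.627318
  V(2,-1) = exp(-r*dt) * [p_u*1.540000 + p_m*4.679047 + p_d*6.847294] = 4.459087
  V(2,+0) = exp(-r*dt) * [p_u*0.000000 + p_m*1.540000 + p_d*4.679047] = 1.796187
  V(2,+1) = exp(-r*dt) * [p_u*0.000000 + p_m*0.000000 + p_d*1.540000] = 0.259629
  V(2,+2) = exp(-r*dt) * [p_u*0.000000 + p_m*0.000000 + p_d*0.000000] = 0.000000
  V(1,-1) = exp(-r*dt) * [p_u*1.796187 + p_m*4.459087 + p_d*6.627318] = 4.318719
  V(1,+0) = exp(-r*dt) * [p_u*0.259629 + p_m*1.796187 + p_d*4.459087] = 1.967824
  V(1,+1) = exp(-r*dt) * [p_u*0.000000 + p_m*0.259629 + p_d*1.796187] = 0.472649
  V(0,+0) = exp(-r*dt) * [p_u*0.472649 + p_m*1.967824 + p_d*4.318719] = 2.090187

Answer: Price = V(0,0) = 2.0902


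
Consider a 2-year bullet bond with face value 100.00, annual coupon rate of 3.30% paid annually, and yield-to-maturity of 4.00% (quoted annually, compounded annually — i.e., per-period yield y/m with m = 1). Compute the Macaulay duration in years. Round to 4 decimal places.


Coupon per period c = face * coupon_rate / m = 3.300000
Periods per year m = 1; per-period yield y/m = 0.040000
Number of cashflows N = 2
Cashflows (t years, CF_t, discount factor 1/(1+y/m)^(m*t), PV):
  t = 1.0000: CF_t = 3.300000, DF = 0.961538, PV = 3.173077
  t = 2.0000: CF_t = 103.300000, DF = 0.924556, PV = 95.506657
Price P = sum_t PV_t = 98.679734
Macaulay numerator sum_t t * PV_t:
  t * PV_t at t = 1.0000: 3.173077
  t * PV_t at t = 2.0000: 191.013314
Macaulay duration D = (sum_t t * PV_t) / P = 194.186391 / 98.679734 = 1.967845

Answer: Macaulay duration = 1.9678 years


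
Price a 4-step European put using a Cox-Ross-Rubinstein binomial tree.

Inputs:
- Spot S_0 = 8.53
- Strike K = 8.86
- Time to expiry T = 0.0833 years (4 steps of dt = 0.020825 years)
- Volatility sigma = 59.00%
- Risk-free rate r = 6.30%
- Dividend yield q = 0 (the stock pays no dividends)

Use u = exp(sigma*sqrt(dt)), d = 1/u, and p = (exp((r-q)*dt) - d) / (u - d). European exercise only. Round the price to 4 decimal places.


dt = T/N = 0.020825
u = exp(sigma*sqrt(dt)) = 1.088872; d = 1/u = 0.918382
p = (exp((r-q)*dt) - d) / (u - d) = 0.486428
Discount per step: exp(-r*dt) = 0.998689
Stock lattice S(k, i) with i counting down-moves:
  k=0: S(0,0) = 8.5300
  k=1: S(1,0) = 9.2881; S(1,1) = 7.8338
  k=2: S(2,0) = 10.1135; S(2,1) = 8.5300; S(2,2) = 7.1944
  k=3: S(3,0) = 11.0123; S(3,1) = 9.2881; S(3,2) = 7.8338; S(3,3) = 6.6072
  k=4: S(4,0) = 11.9910; S(4,1) = 10.1135; S(4,2) = 8.5300; S(4,3) = 7.1944; S(4,4) = 6.0680
Terminal payoffs V(N, i) = max(K - S_T, 0):
  V(4,0) = 0.000000; V(4,1) = 0.000000; V(4,2) = 0.330000; V(4,3) = 1.665585; V(4,4) = 2.792050
Backward induction: V(k, i) = exp(-r*dt) * [p * V(k+1, i) + (1-p) * V(k+1, i+1)].
  V(3,0) = exp(-r*dt) * [p*0.000000 + (1-p)*0.000000] = 0.000000
  V(3,1) = exp(-r*dt) * [p*0.000000 + (1-p)*0.330000] = 0.169257
  V(3,2) = exp(-r*dt) * [p*0.330000 + (1-p)*1.665585] = 1.014587
  V(3,3) = exp(-r*dt) * [p*1.665585 + (1-p)*2.792050] = 2.241164
  V(2,0) = exp(-r*dt) * [p*0.000000 + (1-p)*0.169257] = 0.086812
  V(2,1) = exp(-r*dt) * [p*0.169257 + (1-p)*1.014587] = 0.602604
  V(2,2) = exp(-r*dt) * [p*1.014587 + (1-p)*2.241164] = 1.642367
  V(1,0) = exp(-r*dt) * [p*0.086812 + (1-p)*0.602604] = 0.351247
  V(1,1) = exp(-r*dt) * [p*0.602604 + (1-p)*1.642367] = 1.135107
  V(0,0) = exp(-r*dt) * [p*0.351247 + (1-p)*1.135107] = 0.752828

Answer: Price = V(0,0) = 0.7528


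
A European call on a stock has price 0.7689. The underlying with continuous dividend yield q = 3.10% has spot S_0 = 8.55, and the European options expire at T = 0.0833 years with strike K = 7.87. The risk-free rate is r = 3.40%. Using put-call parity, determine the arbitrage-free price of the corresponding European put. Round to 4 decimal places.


Put-call parity: C - P = S_0 * exp(-qT) - K * exp(-rT).
S_0 * exp(-qT) = 8.5500 * 0.99742103 = 8.52794982
K * exp(-rT) = 7.8700 * 0.99717181 = 7.84774212
P = C - S*exp(-qT) + K*exp(-rT)
P = 0.7689 - 8.52794982 + 7.84774212 = 0.0887

Answer: Put price = 0.0887


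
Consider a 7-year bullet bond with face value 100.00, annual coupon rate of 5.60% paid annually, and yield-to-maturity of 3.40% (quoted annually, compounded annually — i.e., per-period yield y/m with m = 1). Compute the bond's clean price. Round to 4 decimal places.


Answer: Price = 113.5023

Derivation:
Coupon per period c = face * coupon_rate / m = 5.600000
Periods per year m = 1; per-period yield y/m = 0.034000
Number of cashflows N = 7
Cashflows (t years, CF_t, discount factor 1/(1+y/m)^(m*t), PV):
  t = 1.0000: CF_t = 5.600000, DF = 0.967118, PV = 5.415861
  t = 2.0000: CF_t = 5.600000, DF = 0.935317, PV = 5.237776
  t = 3.0000: CF_t = 5.600000, DF = 0.904562, PV = 5.065548
  t = 4.0000: CF_t = 5.600000, DF = 0.874818, PV = 4.898982
  t = 5.0000: CF_t = 5.600000, DF = 0.846052, PV = 4.737894
  t = 6.0000: CF_t = 5.600000, DF = 0.818233, PV = 4.582102
  t = 7.0000: CF_t = 105.600000, DF = 0.791327, PV = 83.564178
Price P = sum_t PV_t = 113.502342


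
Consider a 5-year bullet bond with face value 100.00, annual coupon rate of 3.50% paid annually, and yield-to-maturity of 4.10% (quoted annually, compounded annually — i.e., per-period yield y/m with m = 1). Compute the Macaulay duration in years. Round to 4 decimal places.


Coupon per period c = face * coupon_rate / m = 3.500000
Periods per year m = 1; per-period yield y/m = 0.041000
Number of cashflows N = 5
Cashflows (t years, CF_t, discount factor 1/(1+y/m)^(m*t), PV):
  t = 1.0000: CF_t = 3.500000, DF = 0.960615, PV = 3.362152
  t = 2.0000: CF_t = 3.500000, DF = 0.922781, PV = 3.229733
  t = 3.0000: CF_t = 3.500000, DF = 0.886437, PV = 3.102529
  t = 4.0000: CF_t = 3.500000, DF = 0.851524, PV = 2.980335
  t = 5.0000: CF_t = 103.500000, DF = 0.817987, PV = 84.661645
Price P = sum_t PV_t = 97.336394
Macaulay numerator sum_t t * PV_t:
  t * PV_t at t = 1.0000: 3.362152
  t * PV_t at t = 2.0000: 6.459465
  t * PV_t at t = 3.0000: 9.307587
  t * PV_t at t = 4.0000: 11.921341
  t * PV_t at t = 5.0000: 423.308225
Macaulay duration D = (sum_t t * PV_t) / P = 454.358770 / 97.336394 = 4.667923

Answer: Macaulay duration = 4.6679 years


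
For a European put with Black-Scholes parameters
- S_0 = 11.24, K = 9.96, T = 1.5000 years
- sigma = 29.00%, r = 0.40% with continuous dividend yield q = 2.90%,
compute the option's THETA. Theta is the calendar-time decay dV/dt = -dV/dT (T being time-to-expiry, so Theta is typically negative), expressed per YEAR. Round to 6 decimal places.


Answer: Theta = -0.554065

Derivation:
d1 = 0.4124061525; d2 = 0.0572301398
phi(d1) = 0.3664189418; exp(-qT) = 0.9574325541; exp(-rT) = 0.9940179641
Theta = -S*exp(-qT)*phi(d1)*sigma/(2*sqrt(T)) + r*K*exp(-rT)*N(-d2) - q*S*exp(-qT)*N(-d1)
N(-d1) = 0.3400208772; N(-d2) = 0.4771809347; sqrt(T) = 1.2247448714
Term 1 = -11.2400 * 0.9574325541 * 0.3664189418 * 0.2900 / (2 * 1.2247448714) = -0.4668472341
Term 2 = 0.0040 * 9.9600 * 0.9940179641 * 0.4771809347 = 0.0188971646
Term 3 = -0.0290 * 11.2400 * 0.9574325541 * 0.3400208772 = -0.1061153187
Theta = -0.4668472341 + (0.0188971646) + (-0.1061153187) = -0.554065


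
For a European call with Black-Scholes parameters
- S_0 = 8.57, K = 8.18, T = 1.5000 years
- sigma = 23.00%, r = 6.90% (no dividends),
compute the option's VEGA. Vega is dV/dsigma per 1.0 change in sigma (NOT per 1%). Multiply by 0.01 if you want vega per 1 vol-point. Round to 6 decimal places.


Answer: Vega = 3.337378

Derivation:
d1 = 0.6736117453; d2 = 0.3919204249
phi(d1) = 0.3179646948; exp(-qT) = 1.0000000000; exp(-rT) = 0.9016760227
Vega = S * exp(-qT) * phi(d1) * sqrt(T) = 8.5700 * 1.0000000000 * 0.3179646948 * 1.2247448714 = 3.337378


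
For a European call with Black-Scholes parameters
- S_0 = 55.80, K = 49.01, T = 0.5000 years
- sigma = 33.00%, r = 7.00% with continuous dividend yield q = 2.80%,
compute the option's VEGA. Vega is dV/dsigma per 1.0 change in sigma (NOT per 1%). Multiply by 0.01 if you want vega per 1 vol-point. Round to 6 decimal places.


d1 = 0.7627089893; d2 = 0.5293637515
phi(d1) = 0.2982566163; exp(-qT) = 0.9860975443; exp(-rT) = 0.9656054163
Vega = S * exp(-qT) * phi(d1) * sqrt(T) = 55.8000 * 0.9860975443 * 0.2982566163 * 0.7071067812 = 11.604573

Answer: Vega = 11.604573


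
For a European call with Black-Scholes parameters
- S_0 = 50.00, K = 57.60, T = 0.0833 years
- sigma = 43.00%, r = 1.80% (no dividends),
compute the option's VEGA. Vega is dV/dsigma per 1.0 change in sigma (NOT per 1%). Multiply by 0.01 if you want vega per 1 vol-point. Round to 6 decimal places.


Answer: Vega = 3.261641

Derivation:
d1 = -1.0660212425; d2 = -1.1901267218
phi(d1) = 0.2260183298; exp(-qT) = 1.0000000000; exp(-rT) = 0.9985017235
Vega = S * exp(-qT) * phi(d1) * sqrt(T) = 50.0000 * 1.0000000000 * 0.2260183298 * 0.2886173938 = 3.261641


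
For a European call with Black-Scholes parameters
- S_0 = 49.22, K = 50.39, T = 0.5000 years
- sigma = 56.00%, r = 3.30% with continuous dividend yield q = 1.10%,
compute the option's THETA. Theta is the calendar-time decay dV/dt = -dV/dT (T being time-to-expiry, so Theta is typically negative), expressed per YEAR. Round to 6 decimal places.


Answer: Theta = -7.990955

Derivation:
d1 = 0.1664410727; d2 = -0.2295387247
phi(d1) = 0.3934544993; exp(-qT) = 0.9945150973; exp(-rT) = 0.9836353794
Theta = -S*exp(-qT)*phi(d1)*sigma/(2*sqrt(T)) - r*K*exp(-rT)*N(d2) + q*S*exp(-qT)*N(d1)
N(d1) = 0.5660950733; N(d2) = 0.4092251130; sqrt(T) = 0.7071067812
Term 1 = -49.2200 * 0.9945150973 * 0.3934544993 * 0.5600 / (2 * 0.7071067812) = -7.6264167678
Term 2 = -0.0330 * 50.3900 * 0.9836353794 * 0.4092251130 = -0.6693522330
Term 3 = 0.0110 * 49.2200 * 0.9945150973 * 0.5660950733 = 0.3048140983
Theta = -7.6264167678 + (-0.6693522330) + (0.3048140983) = -7.990955


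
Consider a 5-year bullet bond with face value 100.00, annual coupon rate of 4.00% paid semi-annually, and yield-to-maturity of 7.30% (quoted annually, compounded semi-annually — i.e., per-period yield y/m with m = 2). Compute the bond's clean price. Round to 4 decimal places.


Coupon per period c = face * coupon_rate / m = 2.000000
Periods per year m = 2; per-period yield y/m = 0.036500
Number of cashflows N = 10
Cashflows (t years, CF_t, discount factor 1/(1+y/m)^(m*t), PV):
  t = 0.5000: CF_t = 2.000000, DF = 0.964785, PV = 1.929571
  t = 1.0000: CF_t = 2.000000, DF = 0.930811, PV = 1.861621
  t = 1.5000: CF_t = 2.000000, DF = 0.898033, PV = 1.796065
  t = 2.0000: CF_t = 2.000000, DF = 0.866409, PV = 1.732817
  t = 2.5000: CF_t = 2.000000, DF = 0.835898, PV = 1.671797
  t = 3.0000: CF_t = 2.000000, DF = 0.806462, PV = 1.612925
  t = 3.5000: CF_t = 2.000000, DF = 0.778063, PV = 1.556126
  t = 4.0000: CF_t = 2.000000, DF = 0.750664, PV = 1.501328
  t = 4.5000: CF_t = 2.000000, DF = 0.724230, PV = 1.448459
  t = 5.0000: CF_t = 102.000000, DF = 0.698726, PV = 71.270057
Price P = sum_t PV_t = 86.380767

Answer: Price = 86.3808


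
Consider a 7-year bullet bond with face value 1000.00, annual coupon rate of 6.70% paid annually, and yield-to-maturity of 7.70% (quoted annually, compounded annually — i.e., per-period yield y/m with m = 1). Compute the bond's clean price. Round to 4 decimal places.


Coupon per period c = face * coupon_rate / m = 67.000000
Periods per year m = 1; per-period yield y/m = 0.077000
Number of cashflows N = 7
Cashflows (t years, CF_t, discount factor 1/(1+y/m)^(m*t), PV):
  t = 1.0000: CF_t = 67.000000, DF = 0.928505, PV = 62.209842
  t = 2.0000: CF_t = 67.000000, DF = 0.862122, PV = 57.762156
  t = 3.0000: CF_t = 67.000000, DF = 0.800484, PV = 53.632457
  t = 4.0000: CF_t = 67.000000, DF = 0.743254, PV = 49.798010
  t = 5.0000: CF_t = 67.000000, DF = 0.690115, PV = 46.237707
  t = 6.0000: CF_t = 67.000000, DF = 0.640775, PV = 42.931947
  t = 7.0000: CF_t = 1067.000000, DF = 0.594963, PV = 634.825694
Price P = sum_t PV_t = 947.397813

Answer: Price = 947.3978


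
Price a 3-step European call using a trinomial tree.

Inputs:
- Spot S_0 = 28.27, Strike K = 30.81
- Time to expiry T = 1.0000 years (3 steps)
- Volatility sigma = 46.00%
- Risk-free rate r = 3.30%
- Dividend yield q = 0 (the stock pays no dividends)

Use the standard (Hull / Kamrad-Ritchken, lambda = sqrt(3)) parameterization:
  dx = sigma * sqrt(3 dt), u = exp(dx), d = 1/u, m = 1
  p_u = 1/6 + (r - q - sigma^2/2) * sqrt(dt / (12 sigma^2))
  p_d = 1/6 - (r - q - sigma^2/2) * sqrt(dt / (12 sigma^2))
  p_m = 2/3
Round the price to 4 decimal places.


Answer: Price = V(0,0) = 4.4288

Derivation:
dt = T/N = 0.333333; dx = sigma*sqrt(3*dt) = 0.460000
u = exp(dx) = 1.584074; d = 1/u = 0.631284
p_u = 0.140290, p_m = 0.666667, p_d = 0.193043
Discount per step: exp(-r*dt) = 0.989060
Stock lattice S(k, j) with j the centered position index:
  k=0: S(0,+0) = 28.2700
  k=1: S(1,-1) = 17.8464; S(1,+0) = 28.2700; S(1,+1) = 44.7818
  k=2: S(2,-2) = 11.2661; S(2,-1) = 17.8464; S(2,+0) = 28.2700; S(2,+1) = 44.7818; S(2,+2) = 70.9376
  k=3: S(3,-3) = 7.1121; S(3,-2) = 11.2661; S(3,-1) = 17.8464; S(3,+0) = 28.2700; S(3,+1) = 44.7818; S(3,+2) = 70.9376; S(3,+3) = 112.3705
Terminal payoffs V(N, j) = max(S_T - K, 0):
  V(3,-3) = 0.000000; V(3,-2) = 0.000000; V(3,-1) = 0.000000; V(3,+0) = 0.000000; V(3,+1) = 13.971772; V(3,+2) = 40.127639; V(3,+3) = 81.560469
Backward induction: V(k, j) = exp(-r*dt) * [p_u * V(k+1, j+1) + p_m * V(k+1, j) + p_d * V(k+1, j-1)]
  V(2,-2) = exp(-r*dt) * [p_u*0.000000 + p_m*0.000000 + p_d*0.000000] = 0.000000
  V(2,-1) = exp(-r*dt) * [p_u*0.000000 + p_m*0.000000 + p_d*0.000000] = 0.000000
  V(2,+0) = exp(-r*dt) * [p_u*13.971772 + p_m*0.000000 + p_d*0.000000] = 1.938655
  V(2,+1) = exp(-r*dt) * [p_u*40.127639 + p_m*13.971772 + p_d*0.000000] = 14.780532
  V(2,+2) = exp(-r*dt) * [p_u*81.560469 + p_m*40.127639 + p_d*13.971772] = 40.443689
  V(1,-1) = exp(-r*dt) * [p_u*1.938655 + p_m*0.000000 + p_d*0.000000] = 0.268998
  V(1,+0) = exp(-r*dt) * [p_u*14.780532 + p_m*1.938655 + p_d*0.000000] = 3.329172
  V(1,+1) = exp(-r*dt) * [p_u*40.443689 + p_m*14.780532 + p_d*1.938655] = 15.727811
  V(0,+0) = exp(-r*dt) * [p_u*15.727811 + p_m*3.329172 + p_d*0.268998] = 4.428843


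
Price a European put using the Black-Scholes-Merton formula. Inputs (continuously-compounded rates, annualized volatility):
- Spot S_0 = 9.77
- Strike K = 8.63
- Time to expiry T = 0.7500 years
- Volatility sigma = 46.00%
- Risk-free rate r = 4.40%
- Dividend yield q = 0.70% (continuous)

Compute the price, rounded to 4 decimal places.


d1 = (ln(S/K) + (r - q + 0.5*sigma^2) * T) / (sigma * sqrt(T)) = 0.58029215
d2 = d1 - sigma * sqrt(T) = 0.18192046
exp(-rT) = 0.96753856; exp(-qT) = 0.99476376
P = K * exp(-rT) * N(-d2) - S_0 * exp(-qT) * N(-d1)
N(-d1) = 0.28085881; N(-d2) = 0.42782257
P = 8.6300 * 0.96753856 * 0.42782257 - 9.7700 * 0.99476376 * 0.28085881 = 0.8426

Answer: Price = 0.8426


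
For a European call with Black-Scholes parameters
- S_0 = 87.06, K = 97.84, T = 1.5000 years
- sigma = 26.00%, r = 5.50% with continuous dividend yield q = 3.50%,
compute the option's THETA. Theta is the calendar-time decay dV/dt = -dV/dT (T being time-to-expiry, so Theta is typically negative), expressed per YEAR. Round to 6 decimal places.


Answer: Theta = -3.810466

Derivation:
d1 = -0.1131662856; d2 = -0.4315999522
phi(d1) = 0.3963958930; exp(-qT) = 0.9488543211; exp(-rT) = 0.9208114379
Theta = -S*exp(-qT)*phi(d1)*sigma/(2*sqrt(T)) - r*K*exp(-rT)*N(d2) + q*S*exp(-qT)*N(d1)
N(d1) = 0.4549493621; N(d2) = 0.3330160966; sqrt(T) = 1.2247448714
Term 1 = -87.0600 * 0.9488543211 * 0.3963958930 * 0.2600 / (2 * 1.2247448714) = -3.4757223095
Term 2 = -0.0550 * 97.8400 * 0.9208114379 * 0.3330160966 = -1.6501182395
Term 3 = 0.0350 * 87.0600 * 0.9488543211 * 0.4549493621 = 1.3153741638
Theta = -3.4757223095 + (-1.6501182395) + (1.3153741638) = -3.810466


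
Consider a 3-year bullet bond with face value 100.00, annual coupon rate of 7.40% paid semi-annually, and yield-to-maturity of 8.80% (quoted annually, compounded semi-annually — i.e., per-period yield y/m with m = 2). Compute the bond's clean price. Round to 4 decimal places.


Coupon per period c = face * coupon_rate / m = 3.700000
Periods per year m = 2; per-period yield y/m = 0.044000
Number of cashflows N = 6
Cashflows (t years, CF_t, discount factor 1/(1+y/m)^(m*t), PV):
  t = 0.5000: CF_t = 3.700000, DF = 0.957854, PV = 3.544061
  t = 1.0000: CF_t = 3.700000, DF = 0.917485, PV = 3.394695
  t = 1.5000: CF_t = 3.700000, DF = 0.878817, PV = 3.251623
  t = 2.0000: CF_t = 3.700000, DF = 0.841779, PV = 3.114582
  t = 2.5000: CF_t = 3.700000, DF = 0.806302, PV = 2.983316
  t = 3.0000: CF_t = 103.700000, DF = 0.772320, PV = 80.089534
Price P = sum_t PV_t = 96.377810

Answer: Price = 96.3778


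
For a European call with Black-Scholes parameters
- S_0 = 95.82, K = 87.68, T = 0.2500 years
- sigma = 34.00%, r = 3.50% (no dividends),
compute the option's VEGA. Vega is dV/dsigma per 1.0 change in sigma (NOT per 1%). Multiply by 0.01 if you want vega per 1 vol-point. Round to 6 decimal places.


d1 = 0.6586918133; d2 = 0.4886918133
phi(d1) = 0.3211406835; exp(-qT) = 1.0000000000; exp(-rT) = 0.9912881698
Vega = S * exp(-qT) * phi(d1) * sqrt(T) = 95.8200 * 1.0000000000 * 0.3211406835 * 0.5000000000 = 15.385850

Answer: Vega = 15.385850


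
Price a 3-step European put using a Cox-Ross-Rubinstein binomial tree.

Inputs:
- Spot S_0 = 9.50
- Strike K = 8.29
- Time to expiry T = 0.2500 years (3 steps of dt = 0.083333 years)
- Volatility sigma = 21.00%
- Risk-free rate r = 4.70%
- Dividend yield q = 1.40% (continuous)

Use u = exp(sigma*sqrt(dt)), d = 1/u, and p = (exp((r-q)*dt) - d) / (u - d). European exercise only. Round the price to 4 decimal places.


Answer: Price = V(0,0) = 0.0436

Derivation:
dt = T/N = 0.083333
u = exp(sigma*sqrt(dt)) = 1.062497; d = 1/u = 0.941179
p = (exp((r-q)*dt) - d) / (u - d) = 0.507548
Discount per step: exp(-r*dt) = 0.996091
Stock lattice S(k, i) with i counting down-moves:
  k=0: S(0,0) = 9.5000
  k=1: S(1,0) = 10.0937; S(1,1) = 8.9412
  k=2: S(2,0) = 10.7245; S(2,1) = 9.5000; S(2,2) = 8.4153
  k=3: S(3,0) = 11.3948; S(3,1) = 10.0937; S(3,2) = 8.9412; S(3,3) = 7.9203
Terminal payoffs V(N, i) = max(K - S_T, 0):
  V(3,0) = 0.000000; V(3,1) = 0.000000; V(3,2) = 0.000000; V(3,3) = 0.369721
Backward induction: V(k, i) = exp(-r*dt) * [p * V(k+1, i) + (1-p) * V(k+1, i+1)].
  V(2,0) = exp(-r*dt) * [p*0.000000 + (1-p)*0.000000] = 0.000000
  V(2,1) = exp(-r*dt) * [p*0.000000 + (1-p)*0.000000] = 0.000000
  V(2,2) = exp(-r*dt) * [p*0.000000 + (1-p)*0.369721] = 0.181358
  V(1,0) = exp(-r*dt) * [p*0.000000 + (1-p)*0.000000] = 0.000000
  V(1,1) = exp(-r*dt) * [p*0.000000 + (1-p)*0.181358] = 0.088961
  V(0,0) = exp(-r*dt) * [p*0.000000 + (1-p)*0.088961] = 0.043638


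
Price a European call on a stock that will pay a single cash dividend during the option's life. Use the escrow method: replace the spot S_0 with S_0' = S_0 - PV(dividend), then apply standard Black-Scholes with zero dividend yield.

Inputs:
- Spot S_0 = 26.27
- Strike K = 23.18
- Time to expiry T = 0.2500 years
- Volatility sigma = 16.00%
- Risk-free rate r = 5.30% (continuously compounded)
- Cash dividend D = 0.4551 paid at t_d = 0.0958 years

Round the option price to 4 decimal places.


Answer: Price = 2.9977

Derivation:
PV(D) = D * exp(-r * t_d) = 0.4551 * 0.99493547 = 0.45279513
S_0' = S_0 - PV(D) = 26.2700 - 0.45279513 = 25.81720487
d1 = (ln(S_0'/K) + (r + sigma^2/2)*T) / (sigma*sqrt(T)) = 1.55251609
d2 = d1 - sigma*sqrt(T) = 1.47251609
exp(-rT) = 0.98683739
N(d1) = 0.93973061; N(d2) = 0.92955922
C = S_0' * N(d1) - K * exp(-rT) * N(d2) = 25.81720487 * 0.93973061 - 23.1800 * 0.98683739 * 0.92955922 = 2.9977
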